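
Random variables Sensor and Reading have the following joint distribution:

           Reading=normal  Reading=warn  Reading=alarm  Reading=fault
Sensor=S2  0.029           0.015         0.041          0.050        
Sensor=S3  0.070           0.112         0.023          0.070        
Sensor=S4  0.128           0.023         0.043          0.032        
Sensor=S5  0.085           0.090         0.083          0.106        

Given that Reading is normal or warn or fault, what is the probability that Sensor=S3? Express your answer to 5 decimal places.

P(Reading=normal) = 0.029 + 0.070 + 0.128 + 0.085 = 0.312.
P(Reading=warn) = 0.015 + 0.112 + 0.023 + 0.090 = 0.240.
P(Reading=fault) = 0.050 + 0.070 + 0.032 + 0.106 = 0.258.
P(Reading ∈ {normal, warn, fault}) = 0.312 + 0.240 + 0.258 = 0.810; P(Sensor=S3, Reading ∈ {normal, warn, fault}) = 0.070 + 0.112 + 0.070 = 0.252.
P(Sensor=S3 | Reading ∈ {normal, warn, fault}) = 0.252/0.810 = 0.31111.

0.31111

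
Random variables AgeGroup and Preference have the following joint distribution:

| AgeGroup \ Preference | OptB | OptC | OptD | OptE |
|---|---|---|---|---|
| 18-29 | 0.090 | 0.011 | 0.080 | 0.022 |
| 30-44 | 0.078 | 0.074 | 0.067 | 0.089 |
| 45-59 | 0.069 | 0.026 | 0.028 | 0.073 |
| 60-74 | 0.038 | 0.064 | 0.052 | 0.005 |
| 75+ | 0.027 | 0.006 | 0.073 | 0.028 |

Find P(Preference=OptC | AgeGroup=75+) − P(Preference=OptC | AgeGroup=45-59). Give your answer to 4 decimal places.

P(AgeGroup=75+) = 0.027 + 0.006 + 0.073 + 0.028 = 0.134; P(Preference=OptC | AgeGroup=75+) = 0.006/0.134 = 0.04478.
P(AgeGroup=45-59) = 0.069 + 0.026 + 0.028 + 0.073 = 0.196; P(Preference=OptC | AgeGroup=45-59) = 0.026/0.196 = 0.13265.
Difference = -0.0879.

-0.0879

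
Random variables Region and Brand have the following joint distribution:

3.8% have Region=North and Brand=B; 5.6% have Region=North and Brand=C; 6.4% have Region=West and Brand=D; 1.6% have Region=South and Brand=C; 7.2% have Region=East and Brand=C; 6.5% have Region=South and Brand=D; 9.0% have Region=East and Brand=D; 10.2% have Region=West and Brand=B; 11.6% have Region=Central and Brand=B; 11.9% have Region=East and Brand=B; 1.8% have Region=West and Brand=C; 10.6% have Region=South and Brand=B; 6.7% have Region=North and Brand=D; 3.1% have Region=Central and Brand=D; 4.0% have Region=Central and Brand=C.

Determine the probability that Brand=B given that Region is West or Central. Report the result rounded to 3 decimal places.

0.588

P(Region=West) = 0.102 + 0.018 + 0.064 = 0.184.
P(Region=Central) = 0.116 + 0.040 + 0.031 = 0.187.
P(Region ∈ {West, Central}) = 0.184 + 0.187 = 0.371; P(Brand=B, Region ∈ {West, Central}) = 0.102 + 0.116 = 0.218.
P(Brand=B | Region ∈ {West, Central}) = 0.218/0.371 = 0.588.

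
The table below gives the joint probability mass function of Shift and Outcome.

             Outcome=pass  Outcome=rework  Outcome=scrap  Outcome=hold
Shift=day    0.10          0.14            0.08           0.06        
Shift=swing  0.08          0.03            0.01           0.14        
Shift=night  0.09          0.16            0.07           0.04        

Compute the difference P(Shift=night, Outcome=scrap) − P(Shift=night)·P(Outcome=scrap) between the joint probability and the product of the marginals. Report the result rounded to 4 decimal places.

0.0124

P(Shift=night) = 0.09 + 0.16 + 0.07 + 0.04 = 0.36.
P(Outcome=scrap) = 0.08 + 0.01 + 0.07 = 0.16.
P(Shift=night, Outcome=scrap) − P(Shift=night)P(Outcome=scrap) = 0.07 − 0.36×0.16 = 0.0124.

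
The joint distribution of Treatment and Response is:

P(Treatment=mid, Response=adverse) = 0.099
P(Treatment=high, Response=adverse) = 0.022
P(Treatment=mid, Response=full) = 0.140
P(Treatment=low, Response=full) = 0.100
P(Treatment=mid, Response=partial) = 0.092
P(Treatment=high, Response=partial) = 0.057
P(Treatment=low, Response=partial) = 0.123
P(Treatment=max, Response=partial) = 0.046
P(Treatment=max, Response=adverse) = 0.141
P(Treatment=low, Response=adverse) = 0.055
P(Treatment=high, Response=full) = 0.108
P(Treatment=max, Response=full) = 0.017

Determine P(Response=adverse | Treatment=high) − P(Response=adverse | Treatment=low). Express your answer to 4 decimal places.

-0.0802

P(Treatment=high) = 0.057 + 0.108 + 0.022 = 0.187; P(Response=adverse | Treatment=high) = 0.022/0.187 = 0.11765.
P(Treatment=low) = 0.123 + 0.100 + 0.055 = 0.278; P(Response=adverse | Treatment=low) = 0.055/0.278 = 0.19784.
Difference = -0.0802.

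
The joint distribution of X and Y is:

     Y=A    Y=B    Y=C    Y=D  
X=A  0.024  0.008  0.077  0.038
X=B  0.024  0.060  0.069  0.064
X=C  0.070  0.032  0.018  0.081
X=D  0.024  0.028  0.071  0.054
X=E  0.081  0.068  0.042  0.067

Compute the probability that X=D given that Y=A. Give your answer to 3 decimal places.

0.108

P(Y=A) = 0.024 + 0.024 + 0.070 + 0.024 + 0.081 = 0.223.
P(X=D | Y=A) = 0.024/0.223 = 0.108.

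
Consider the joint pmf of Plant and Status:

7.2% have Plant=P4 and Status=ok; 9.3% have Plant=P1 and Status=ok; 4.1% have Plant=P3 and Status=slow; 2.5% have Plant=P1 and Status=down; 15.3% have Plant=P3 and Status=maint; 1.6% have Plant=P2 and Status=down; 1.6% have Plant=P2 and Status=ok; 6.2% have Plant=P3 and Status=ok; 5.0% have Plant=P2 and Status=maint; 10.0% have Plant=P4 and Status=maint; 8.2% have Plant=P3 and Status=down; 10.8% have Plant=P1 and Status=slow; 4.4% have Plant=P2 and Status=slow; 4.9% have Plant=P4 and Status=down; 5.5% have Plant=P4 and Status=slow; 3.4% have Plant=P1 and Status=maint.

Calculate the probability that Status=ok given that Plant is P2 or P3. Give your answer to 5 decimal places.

0.16810

P(Plant=P2) = 0.016 + 0.044 + 0.016 + 0.050 = 0.126.
P(Plant=P3) = 0.062 + 0.041 + 0.082 + 0.153 = 0.338.
P(Plant ∈ {P2, P3}) = 0.126 + 0.338 = 0.464; P(Status=ok, Plant ∈ {P2, P3}) = 0.016 + 0.062 = 0.078.
P(Status=ok | Plant ∈ {P2, P3}) = 0.078/0.464 = 0.16810.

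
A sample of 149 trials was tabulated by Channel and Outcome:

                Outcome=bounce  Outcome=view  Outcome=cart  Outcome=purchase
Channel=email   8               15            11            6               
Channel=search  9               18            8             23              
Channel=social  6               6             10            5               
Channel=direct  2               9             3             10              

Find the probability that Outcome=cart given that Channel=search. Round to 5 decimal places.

Total with Channel=search: 9 + 18 + 8 + 23 = 58.
P(Outcome=cart | Channel=search) = 8/58 = 0.13793.

0.13793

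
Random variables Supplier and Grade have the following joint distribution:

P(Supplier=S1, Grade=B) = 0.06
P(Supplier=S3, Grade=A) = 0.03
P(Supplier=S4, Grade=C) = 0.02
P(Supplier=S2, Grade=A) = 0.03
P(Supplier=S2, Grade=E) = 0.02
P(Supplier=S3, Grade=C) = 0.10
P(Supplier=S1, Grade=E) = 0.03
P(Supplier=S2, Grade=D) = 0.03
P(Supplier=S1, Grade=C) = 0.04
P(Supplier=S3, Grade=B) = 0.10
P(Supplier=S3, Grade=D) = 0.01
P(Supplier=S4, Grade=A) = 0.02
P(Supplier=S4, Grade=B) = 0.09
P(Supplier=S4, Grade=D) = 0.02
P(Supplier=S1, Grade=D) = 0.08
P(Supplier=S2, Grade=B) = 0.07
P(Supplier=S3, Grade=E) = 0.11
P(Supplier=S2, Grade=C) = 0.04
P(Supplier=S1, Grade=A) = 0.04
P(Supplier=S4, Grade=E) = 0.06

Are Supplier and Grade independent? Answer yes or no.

P(Supplier=S1) = 0.25 and P(Grade=D) = 0.14, so their product is 0.0350, but P(Supplier=S1, Grade=D) = 0.08. Since these differ, Supplier and Grade are not independent.

no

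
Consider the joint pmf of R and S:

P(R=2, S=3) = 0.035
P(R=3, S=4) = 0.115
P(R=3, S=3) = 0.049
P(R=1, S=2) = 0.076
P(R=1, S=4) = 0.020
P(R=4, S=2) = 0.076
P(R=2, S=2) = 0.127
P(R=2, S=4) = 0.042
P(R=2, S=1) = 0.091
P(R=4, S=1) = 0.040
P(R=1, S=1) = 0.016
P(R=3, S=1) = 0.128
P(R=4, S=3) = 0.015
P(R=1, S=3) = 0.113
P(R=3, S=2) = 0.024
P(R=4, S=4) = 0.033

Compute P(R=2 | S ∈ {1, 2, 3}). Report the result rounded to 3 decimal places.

0.320

P(S=1) = 0.016 + 0.091 + 0.128 + 0.040 = 0.275.
P(S=2) = 0.076 + 0.127 + 0.024 + 0.076 = 0.303.
P(S=3) = 0.113 + 0.035 + 0.049 + 0.015 = 0.212.
P(S ∈ {1, 2, 3}) = 0.275 + 0.303 + 0.212 = 0.790; P(R=2, S ∈ {1, 2, 3}) = 0.091 + 0.127 + 0.035 = 0.253.
P(R=2 | S ∈ {1, 2, 3}) = 0.253/0.790 = 0.320.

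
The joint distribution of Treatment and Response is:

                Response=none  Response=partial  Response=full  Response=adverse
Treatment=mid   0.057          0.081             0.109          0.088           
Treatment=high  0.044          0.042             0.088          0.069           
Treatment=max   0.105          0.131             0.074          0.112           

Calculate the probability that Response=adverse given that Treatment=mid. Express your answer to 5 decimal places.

0.26269

P(Treatment=mid) = 0.057 + 0.081 + 0.109 + 0.088 = 0.335.
P(Response=adverse | Treatment=mid) = 0.088/0.335 = 0.26269.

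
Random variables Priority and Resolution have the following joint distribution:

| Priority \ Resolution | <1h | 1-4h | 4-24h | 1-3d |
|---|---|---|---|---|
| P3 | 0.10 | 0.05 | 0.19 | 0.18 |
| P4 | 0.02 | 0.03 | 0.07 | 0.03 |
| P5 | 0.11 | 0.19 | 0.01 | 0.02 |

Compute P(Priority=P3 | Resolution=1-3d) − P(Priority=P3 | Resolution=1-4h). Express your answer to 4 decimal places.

0.5974

P(Resolution=1-3d) = 0.18 + 0.03 + 0.02 = 0.23; P(Priority=P3 | Resolution=1-3d) = 0.18/0.23 = 0.78261.
P(Resolution=1-4h) = 0.05 + 0.03 + 0.19 = 0.27; P(Priority=P3 | Resolution=1-4h) = 0.05/0.27 = 0.18519.
Difference = 0.5974.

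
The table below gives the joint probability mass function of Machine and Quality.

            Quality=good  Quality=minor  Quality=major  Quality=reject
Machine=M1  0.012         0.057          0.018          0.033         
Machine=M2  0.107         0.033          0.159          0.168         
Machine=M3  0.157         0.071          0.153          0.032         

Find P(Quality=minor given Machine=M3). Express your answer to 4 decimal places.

P(Machine=M3) = 0.157 + 0.071 + 0.153 + 0.032 = 0.413.
P(Quality=minor | Machine=M3) = 0.071/0.413 = 0.1719.

0.1719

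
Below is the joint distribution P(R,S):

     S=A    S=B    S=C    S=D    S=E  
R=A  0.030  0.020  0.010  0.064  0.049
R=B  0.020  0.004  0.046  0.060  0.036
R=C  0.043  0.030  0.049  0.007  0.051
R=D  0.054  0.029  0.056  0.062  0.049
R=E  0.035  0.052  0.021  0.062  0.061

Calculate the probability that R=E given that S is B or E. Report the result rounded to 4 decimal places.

P(S=B) = 0.020 + 0.004 + 0.030 + 0.029 + 0.052 = 0.135.
P(S=E) = 0.049 + 0.036 + 0.051 + 0.049 + 0.061 = 0.246.
P(S ∈ {B, E}) = 0.135 + 0.246 = 0.381; P(R=E, S ∈ {B, E}) = 0.052 + 0.061 = 0.113.
P(R=E | S ∈ {B, E}) = 0.113/0.381 = 0.2966.

0.2966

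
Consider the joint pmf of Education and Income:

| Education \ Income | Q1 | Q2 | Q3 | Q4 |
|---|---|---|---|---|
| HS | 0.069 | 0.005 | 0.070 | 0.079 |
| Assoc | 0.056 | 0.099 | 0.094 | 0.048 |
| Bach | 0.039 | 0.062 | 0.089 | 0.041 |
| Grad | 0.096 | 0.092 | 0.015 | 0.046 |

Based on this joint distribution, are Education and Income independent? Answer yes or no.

no

P(Education=HS) = 0.223 and P(Income=Q2) = 0.258, so their product is 0.05753, but P(Education=HS, Income=Q2) = 0.005. Since these differ, Education and Income are not independent.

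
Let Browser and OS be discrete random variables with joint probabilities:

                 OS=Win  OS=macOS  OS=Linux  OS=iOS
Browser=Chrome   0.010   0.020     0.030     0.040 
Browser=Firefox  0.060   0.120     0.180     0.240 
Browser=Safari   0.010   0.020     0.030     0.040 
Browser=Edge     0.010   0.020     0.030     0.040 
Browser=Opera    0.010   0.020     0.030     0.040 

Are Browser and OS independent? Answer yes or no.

yes

Every cell satisfies P(Browser,OS) = P(Browser)·P(OS). For instance P(Browser=Edge) = 0.100, P(OS=Win) = 0.100, and 0.100×0.100 = 0.010 matches the joint entry. So Browser and OS are independent.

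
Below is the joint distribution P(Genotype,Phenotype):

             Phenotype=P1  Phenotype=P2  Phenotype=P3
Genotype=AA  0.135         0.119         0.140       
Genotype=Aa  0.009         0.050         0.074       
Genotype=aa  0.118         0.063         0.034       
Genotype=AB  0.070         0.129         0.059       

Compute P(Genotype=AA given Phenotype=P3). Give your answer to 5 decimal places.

0.45603

P(Phenotype=P3) = 0.140 + 0.074 + 0.034 + 0.059 = 0.307.
P(Genotype=AA | Phenotype=P3) = 0.140/0.307 = 0.45603.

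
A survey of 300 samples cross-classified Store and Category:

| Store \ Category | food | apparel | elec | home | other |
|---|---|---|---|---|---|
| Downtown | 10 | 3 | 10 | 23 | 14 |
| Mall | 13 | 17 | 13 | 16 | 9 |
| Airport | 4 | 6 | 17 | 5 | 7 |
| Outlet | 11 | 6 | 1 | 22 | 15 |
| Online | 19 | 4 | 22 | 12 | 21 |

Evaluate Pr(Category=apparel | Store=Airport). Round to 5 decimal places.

0.15385

Total with Store=Airport: 4 + 6 + 17 + 5 + 7 = 39.
P(Category=apparel | Store=Airport) = 6/39 = 0.15385.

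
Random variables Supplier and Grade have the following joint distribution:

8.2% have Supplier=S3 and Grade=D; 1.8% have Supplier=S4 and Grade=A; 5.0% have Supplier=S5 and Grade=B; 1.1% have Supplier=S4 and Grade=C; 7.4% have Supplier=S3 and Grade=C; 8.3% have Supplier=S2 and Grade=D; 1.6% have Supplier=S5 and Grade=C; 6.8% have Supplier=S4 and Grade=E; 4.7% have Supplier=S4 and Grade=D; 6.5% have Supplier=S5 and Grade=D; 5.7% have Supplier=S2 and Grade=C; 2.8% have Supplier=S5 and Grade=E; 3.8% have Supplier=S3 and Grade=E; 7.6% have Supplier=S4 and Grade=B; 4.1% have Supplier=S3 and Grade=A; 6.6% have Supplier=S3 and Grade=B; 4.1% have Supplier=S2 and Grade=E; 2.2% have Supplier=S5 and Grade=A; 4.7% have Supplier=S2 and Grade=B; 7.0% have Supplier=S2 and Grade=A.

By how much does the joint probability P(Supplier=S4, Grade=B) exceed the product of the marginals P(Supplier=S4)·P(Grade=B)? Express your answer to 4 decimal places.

0.0234

P(Supplier=S4) = 0.018 + 0.076 + 0.011 + 0.047 + 0.068 = 0.220.
P(Grade=B) = 0.047 + 0.066 + 0.076 + 0.050 = 0.239.
P(Supplier=S4, Grade=B) − P(Supplier=S4)P(Grade=B) = 0.076 − 0.220×0.239 = 0.0234.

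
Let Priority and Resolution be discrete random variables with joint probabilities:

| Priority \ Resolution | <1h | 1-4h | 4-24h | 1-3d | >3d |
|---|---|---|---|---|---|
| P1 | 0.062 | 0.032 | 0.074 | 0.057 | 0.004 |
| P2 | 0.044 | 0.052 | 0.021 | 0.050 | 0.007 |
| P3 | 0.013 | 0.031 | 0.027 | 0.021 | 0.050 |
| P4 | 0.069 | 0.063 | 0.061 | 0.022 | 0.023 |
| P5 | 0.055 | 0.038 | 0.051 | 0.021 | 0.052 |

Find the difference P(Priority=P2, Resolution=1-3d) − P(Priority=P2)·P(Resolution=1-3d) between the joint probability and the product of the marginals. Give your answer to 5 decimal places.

0.02025

P(Priority=P2) = 0.044 + 0.052 + 0.021 + 0.050 + 0.007 = 0.174.
P(Resolution=1-3d) = 0.057 + 0.050 + 0.021 + 0.022 + 0.021 = 0.171.
P(Priority=P2, Resolution=1-3d) − P(Priority=P2)P(Resolution=1-3d) = 0.050 − 0.174×0.171 = 0.02025.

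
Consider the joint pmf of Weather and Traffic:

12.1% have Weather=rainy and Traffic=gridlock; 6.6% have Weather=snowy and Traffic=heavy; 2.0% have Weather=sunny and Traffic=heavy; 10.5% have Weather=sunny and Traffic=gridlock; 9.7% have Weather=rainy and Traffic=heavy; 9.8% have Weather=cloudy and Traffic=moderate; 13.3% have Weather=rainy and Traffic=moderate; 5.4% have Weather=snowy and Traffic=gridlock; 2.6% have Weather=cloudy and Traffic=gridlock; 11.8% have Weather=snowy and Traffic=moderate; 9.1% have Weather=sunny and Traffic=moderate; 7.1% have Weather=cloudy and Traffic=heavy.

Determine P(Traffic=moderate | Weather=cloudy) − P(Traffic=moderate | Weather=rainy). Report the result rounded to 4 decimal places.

0.1236

P(Weather=cloudy) = 0.098 + 0.071 + 0.026 = 0.195; P(Traffic=moderate | Weather=cloudy) = 0.098/0.195 = 0.50256.
P(Weather=rainy) = 0.133 + 0.097 + 0.121 = 0.351; P(Traffic=moderate | Weather=rainy) = 0.133/0.351 = 0.37892.
Difference = 0.1236.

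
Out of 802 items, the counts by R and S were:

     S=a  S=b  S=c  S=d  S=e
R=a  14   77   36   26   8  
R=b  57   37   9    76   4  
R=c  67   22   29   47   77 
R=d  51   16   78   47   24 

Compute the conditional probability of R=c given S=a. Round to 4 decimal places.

0.3545

Total with S=a: 14 + 57 + 67 + 51 = 189.
P(R=c | S=a) = 67/189 = 0.3545.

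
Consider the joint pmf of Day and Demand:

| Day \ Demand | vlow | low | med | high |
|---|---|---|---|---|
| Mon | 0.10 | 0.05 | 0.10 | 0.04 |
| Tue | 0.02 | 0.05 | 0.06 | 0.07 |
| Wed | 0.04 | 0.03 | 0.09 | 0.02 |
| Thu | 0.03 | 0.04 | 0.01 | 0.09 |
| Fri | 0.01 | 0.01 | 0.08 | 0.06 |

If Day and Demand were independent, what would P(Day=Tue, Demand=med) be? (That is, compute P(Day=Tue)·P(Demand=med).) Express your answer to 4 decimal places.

0.0680

P(Day=Tue) = 0.02 + 0.05 + 0.06 + 0.07 = 0.20.
P(Demand=med) = 0.10 + 0.06 + 0.09 + 0.01 + 0.08 = 0.34.
Product: 0.20 × 0.34 = 0.0680.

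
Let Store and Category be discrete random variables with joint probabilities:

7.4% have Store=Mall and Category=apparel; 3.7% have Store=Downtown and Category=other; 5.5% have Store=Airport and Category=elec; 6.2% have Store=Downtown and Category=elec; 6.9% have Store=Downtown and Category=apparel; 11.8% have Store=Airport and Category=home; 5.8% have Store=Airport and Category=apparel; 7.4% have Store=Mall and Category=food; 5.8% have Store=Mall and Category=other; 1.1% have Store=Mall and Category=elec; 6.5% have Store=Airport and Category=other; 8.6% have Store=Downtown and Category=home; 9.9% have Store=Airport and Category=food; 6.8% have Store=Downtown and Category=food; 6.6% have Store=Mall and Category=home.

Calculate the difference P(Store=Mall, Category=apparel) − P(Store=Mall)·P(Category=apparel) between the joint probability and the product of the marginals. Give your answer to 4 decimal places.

P(Store=Mall) = 0.074 + 0.074 + 0.011 + 0.066 + 0.058 = 0.283.
P(Category=apparel) = 0.069 + 0.074 + 0.058 = 0.201.
P(Store=Mall, Category=apparel) − P(Store=Mall)P(Category=apparel) = 0.074 − 0.283×0.201 = 0.0171.

0.0171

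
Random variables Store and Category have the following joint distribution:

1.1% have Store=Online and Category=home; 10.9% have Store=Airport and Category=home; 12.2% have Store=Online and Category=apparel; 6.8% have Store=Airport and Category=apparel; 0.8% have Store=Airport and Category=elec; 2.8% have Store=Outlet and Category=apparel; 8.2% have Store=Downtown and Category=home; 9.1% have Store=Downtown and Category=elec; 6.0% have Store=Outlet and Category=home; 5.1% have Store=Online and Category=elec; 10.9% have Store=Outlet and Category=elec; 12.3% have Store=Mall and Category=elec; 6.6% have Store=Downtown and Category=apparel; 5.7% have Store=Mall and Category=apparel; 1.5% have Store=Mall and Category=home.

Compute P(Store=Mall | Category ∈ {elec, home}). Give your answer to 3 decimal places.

0.209

P(Category=elec) = 0.091 + 0.123 + 0.008 + 0.109 + 0.051 = 0.382.
P(Category=home) = 0.082 + 0.015 + 0.109 + 0.060 + 0.011 = 0.277.
P(Category ∈ {elec, home}) = 0.382 + 0.277 = 0.659; P(Store=Mall, Category ∈ {elec, home}) = 0.123 + 0.015 = 0.138.
P(Store=Mall | Category ∈ {elec, home}) = 0.138/0.659 = 0.209.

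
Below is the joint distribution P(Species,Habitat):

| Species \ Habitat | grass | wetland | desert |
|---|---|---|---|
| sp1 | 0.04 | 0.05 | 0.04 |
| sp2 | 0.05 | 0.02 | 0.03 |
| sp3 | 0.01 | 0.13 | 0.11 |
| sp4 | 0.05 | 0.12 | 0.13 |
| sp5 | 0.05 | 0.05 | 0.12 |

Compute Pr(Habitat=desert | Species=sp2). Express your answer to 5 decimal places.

0.30000

P(Species=sp2) = 0.05 + 0.02 + 0.03 = 0.10.
P(Habitat=desert | Species=sp2) = 0.03/0.10 = 0.30000.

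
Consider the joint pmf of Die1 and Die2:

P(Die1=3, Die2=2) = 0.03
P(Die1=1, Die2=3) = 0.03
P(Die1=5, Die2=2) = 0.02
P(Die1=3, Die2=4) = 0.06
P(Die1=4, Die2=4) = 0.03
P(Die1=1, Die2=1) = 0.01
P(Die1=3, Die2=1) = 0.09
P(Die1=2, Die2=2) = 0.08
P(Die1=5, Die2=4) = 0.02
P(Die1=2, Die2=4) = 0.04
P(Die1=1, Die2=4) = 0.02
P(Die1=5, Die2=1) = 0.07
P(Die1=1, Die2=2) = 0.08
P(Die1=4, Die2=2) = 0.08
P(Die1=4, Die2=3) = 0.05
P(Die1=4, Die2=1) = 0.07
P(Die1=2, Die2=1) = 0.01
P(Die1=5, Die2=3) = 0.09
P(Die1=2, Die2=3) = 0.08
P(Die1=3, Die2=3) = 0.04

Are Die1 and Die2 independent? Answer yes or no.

P(Die1=2) = 0.21 and P(Die2=1) = 0.25, so their product is 0.0525, but P(Die1=2, Die2=1) = 0.01. Since these differ, Die1 and Die2 are not independent.

no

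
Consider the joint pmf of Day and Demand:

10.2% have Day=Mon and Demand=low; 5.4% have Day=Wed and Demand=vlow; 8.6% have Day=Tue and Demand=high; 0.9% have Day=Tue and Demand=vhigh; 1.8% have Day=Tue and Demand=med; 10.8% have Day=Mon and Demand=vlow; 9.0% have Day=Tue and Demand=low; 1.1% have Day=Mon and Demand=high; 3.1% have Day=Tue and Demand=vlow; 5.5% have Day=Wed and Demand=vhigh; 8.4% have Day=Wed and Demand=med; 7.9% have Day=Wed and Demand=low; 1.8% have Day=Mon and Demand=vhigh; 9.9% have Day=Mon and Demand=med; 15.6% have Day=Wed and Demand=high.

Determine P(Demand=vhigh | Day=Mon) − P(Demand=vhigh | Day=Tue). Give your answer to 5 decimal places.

P(Day=Mon) = 0.108 + 0.102 + 0.099 + 0.011 + 0.018 = 0.338; P(Demand=vhigh | Day=Mon) = 0.018/0.338 = 0.053254.
P(Day=Tue) = 0.031 + 0.090 + 0.018 + 0.086 + 0.009 = 0.234; P(Demand=vhigh | Day=Tue) = 0.009/0.234 = 0.038462.
Difference = 0.01479.

0.01479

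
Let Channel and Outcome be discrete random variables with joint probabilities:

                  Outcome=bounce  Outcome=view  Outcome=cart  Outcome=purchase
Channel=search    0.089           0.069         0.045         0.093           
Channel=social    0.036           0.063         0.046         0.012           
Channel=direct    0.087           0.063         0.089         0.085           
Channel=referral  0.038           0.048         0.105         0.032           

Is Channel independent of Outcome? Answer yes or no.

no

P(Channel=referral) = 0.223 and P(Outcome=cart) = 0.285, so their product is 0.06356, but P(Channel=referral, Outcome=cart) = 0.105. Since these differ, Channel and Outcome are not independent.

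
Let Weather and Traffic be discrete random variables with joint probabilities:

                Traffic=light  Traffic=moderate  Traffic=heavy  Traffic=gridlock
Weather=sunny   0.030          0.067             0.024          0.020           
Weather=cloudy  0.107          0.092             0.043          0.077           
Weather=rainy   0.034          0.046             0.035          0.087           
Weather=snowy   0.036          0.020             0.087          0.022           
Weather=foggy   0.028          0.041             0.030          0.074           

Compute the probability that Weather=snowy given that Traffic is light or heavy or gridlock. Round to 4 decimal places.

P(Traffic=light) = 0.030 + 0.107 + 0.034 + 0.036 + 0.028 = 0.235.
P(Traffic=heavy) = 0.024 + 0.043 + 0.035 + 0.087 + 0.030 = 0.219.
P(Traffic=gridlock) = 0.020 + 0.077 + 0.087 + 0.022 + 0.074 = 0.280.
P(Traffic ∈ {light, heavy, gridlock}) = 0.235 + 0.219 + 0.280 = 0.734; P(Weather=snowy, Traffic ∈ {light, heavy, gridlock}) = 0.036 + 0.087 + 0.022 = 0.145.
P(Weather=snowy | Traffic ∈ {light, heavy, gridlock}) = 0.145/0.734 = 0.1975.

0.1975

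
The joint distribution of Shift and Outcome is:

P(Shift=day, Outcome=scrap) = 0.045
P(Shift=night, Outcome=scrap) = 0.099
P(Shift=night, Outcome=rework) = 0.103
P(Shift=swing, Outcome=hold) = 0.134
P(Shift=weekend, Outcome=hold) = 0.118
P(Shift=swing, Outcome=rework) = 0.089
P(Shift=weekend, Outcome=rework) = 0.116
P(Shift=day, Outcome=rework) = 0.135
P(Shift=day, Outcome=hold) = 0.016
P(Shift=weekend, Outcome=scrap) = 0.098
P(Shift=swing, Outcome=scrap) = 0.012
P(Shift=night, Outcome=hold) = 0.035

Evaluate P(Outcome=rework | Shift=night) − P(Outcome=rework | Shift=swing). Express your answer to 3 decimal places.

0.056

P(Shift=night) = 0.103 + 0.099 + 0.035 = 0.237; P(Outcome=rework | Shift=night) = 0.103/0.237 = 0.4346.
P(Shift=swing) = 0.089 + 0.012 + 0.134 = 0.235; P(Outcome=rework | Shift=swing) = 0.089/0.235 = 0.3787.
Difference = 0.056.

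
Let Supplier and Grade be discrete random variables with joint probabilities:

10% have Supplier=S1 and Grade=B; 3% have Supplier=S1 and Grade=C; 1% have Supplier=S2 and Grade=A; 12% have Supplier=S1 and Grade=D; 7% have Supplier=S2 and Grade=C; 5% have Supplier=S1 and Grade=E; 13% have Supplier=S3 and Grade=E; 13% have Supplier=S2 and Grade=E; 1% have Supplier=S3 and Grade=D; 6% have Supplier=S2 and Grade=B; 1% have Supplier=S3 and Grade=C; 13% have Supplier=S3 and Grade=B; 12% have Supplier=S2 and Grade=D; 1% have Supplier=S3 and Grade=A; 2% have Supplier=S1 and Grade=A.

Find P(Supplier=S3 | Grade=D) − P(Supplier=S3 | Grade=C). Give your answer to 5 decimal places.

P(Grade=D) = 0.12 + 0.12 + 0.01 = 0.25; P(Supplier=S3 | Grade=D) = 0.01/0.25 = 0.040000.
P(Grade=C) = 0.03 + 0.07 + 0.01 = 0.11; P(Supplier=S3 | Grade=C) = 0.01/0.11 = 0.090909.
Difference = -0.05091.

-0.05091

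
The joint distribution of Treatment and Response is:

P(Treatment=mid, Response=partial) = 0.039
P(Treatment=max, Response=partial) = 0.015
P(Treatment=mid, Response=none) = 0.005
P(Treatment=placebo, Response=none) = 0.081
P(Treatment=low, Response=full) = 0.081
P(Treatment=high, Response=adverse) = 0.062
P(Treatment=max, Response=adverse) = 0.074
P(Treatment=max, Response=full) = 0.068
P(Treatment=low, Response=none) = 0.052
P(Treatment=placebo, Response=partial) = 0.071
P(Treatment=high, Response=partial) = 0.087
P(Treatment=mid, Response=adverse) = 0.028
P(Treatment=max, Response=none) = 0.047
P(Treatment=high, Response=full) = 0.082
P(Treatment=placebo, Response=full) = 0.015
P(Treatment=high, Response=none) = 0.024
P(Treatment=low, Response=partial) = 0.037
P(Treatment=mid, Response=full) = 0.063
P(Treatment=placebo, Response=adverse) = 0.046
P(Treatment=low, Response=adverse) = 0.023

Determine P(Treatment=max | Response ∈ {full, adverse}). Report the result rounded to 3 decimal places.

P(Response=full) = 0.015 + 0.081 + 0.063 + 0.082 + 0.068 = 0.309.
P(Response=adverse) = 0.046 + 0.023 + 0.028 + 0.062 + 0.074 = 0.233.
P(Response ∈ {full, adverse}) = 0.309 + 0.233 = 0.542; P(Treatment=max, Response ∈ {full, adverse}) = 0.068 + 0.074 = 0.142.
P(Treatment=max | Response ∈ {full, adverse}) = 0.142/0.542 = 0.262.

0.262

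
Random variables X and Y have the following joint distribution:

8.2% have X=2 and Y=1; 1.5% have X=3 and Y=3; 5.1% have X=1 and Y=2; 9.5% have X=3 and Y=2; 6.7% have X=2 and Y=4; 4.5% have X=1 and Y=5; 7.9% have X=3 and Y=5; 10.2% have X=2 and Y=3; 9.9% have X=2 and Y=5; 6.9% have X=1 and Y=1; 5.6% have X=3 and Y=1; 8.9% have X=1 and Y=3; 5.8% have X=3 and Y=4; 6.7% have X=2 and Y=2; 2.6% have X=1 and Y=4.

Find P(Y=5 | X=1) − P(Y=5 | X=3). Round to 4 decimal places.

P(X=1) = 0.069 + 0.051 + 0.089 + 0.026 + 0.045 = 0.280; P(Y=5 | X=1) = 0.045/0.280 = 0.16071.
P(X=3) = 0.056 + 0.095 + 0.015 + 0.058 + 0.079 = 0.303; P(Y=5 | X=3) = 0.079/0.303 = 0.26073.
Difference = -0.1000.

-0.1000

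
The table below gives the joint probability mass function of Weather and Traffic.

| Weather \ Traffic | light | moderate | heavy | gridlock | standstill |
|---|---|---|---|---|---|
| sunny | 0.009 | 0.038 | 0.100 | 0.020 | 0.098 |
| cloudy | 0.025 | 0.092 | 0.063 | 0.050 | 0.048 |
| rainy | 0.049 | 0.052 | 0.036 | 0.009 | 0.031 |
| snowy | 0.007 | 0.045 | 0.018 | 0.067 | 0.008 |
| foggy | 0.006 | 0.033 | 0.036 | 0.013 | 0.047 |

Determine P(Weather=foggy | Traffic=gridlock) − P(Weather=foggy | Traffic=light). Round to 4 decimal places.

P(Traffic=gridlock) = 0.020 + 0.050 + 0.009 + 0.067 + 0.013 = 0.159; P(Weather=foggy | Traffic=gridlock) = 0.013/0.159 = 0.08176.
P(Traffic=light) = 0.009 + 0.025 + 0.049 + 0.007 + 0.006 = 0.096; P(Weather=foggy | Traffic=light) = 0.006/0.096 = 0.06250.
Difference = 0.0193.

0.0193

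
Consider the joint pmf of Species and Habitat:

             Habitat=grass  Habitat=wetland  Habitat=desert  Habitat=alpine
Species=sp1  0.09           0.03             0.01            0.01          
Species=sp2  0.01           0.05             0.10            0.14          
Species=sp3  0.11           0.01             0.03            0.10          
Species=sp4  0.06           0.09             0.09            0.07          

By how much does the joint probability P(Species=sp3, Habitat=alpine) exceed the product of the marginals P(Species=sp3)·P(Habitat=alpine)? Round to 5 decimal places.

P(Species=sp3) = 0.11 + 0.01 + 0.03 + 0.10 = 0.25.
P(Habitat=alpine) = 0.01 + 0.14 + 0.10 + 0.07 = 0.32.
P(Species=sp3, Habitat=alpine) − P(Species=sp3)P(Habitat=alpine) = 0.10 − 0.25×0.32 = 0.02000.

0.02000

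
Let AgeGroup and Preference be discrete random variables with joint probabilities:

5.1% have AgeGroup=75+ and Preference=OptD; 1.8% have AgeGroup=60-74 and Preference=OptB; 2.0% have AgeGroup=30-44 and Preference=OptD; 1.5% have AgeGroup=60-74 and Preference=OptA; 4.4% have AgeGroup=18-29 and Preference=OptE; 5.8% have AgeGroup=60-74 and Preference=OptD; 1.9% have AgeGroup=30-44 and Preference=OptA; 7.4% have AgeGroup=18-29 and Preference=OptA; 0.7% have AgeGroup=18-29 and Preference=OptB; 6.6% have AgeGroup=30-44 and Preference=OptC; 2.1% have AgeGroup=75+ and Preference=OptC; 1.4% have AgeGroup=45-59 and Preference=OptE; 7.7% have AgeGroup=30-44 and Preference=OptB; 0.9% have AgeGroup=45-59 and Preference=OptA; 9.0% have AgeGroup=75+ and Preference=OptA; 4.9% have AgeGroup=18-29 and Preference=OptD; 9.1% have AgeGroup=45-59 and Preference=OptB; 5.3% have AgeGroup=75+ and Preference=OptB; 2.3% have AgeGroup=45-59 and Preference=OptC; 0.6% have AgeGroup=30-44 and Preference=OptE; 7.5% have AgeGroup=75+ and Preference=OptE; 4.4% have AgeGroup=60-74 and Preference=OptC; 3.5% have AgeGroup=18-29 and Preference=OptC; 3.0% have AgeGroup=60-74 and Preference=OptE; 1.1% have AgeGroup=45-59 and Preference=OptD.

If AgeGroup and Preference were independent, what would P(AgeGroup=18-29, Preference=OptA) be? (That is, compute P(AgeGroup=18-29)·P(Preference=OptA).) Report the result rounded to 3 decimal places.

0.043

P(AgeGroup=18-29) = 0.074 + 0.007 + 0.035 + 0.049 + 0.044 = 0.209.
P(Preference=OptA) = 0.074 + 0.019 + 0.009 + 0.015 + 0.090 = 0.207.
Product: 0.209 × 0.207 = 0.043.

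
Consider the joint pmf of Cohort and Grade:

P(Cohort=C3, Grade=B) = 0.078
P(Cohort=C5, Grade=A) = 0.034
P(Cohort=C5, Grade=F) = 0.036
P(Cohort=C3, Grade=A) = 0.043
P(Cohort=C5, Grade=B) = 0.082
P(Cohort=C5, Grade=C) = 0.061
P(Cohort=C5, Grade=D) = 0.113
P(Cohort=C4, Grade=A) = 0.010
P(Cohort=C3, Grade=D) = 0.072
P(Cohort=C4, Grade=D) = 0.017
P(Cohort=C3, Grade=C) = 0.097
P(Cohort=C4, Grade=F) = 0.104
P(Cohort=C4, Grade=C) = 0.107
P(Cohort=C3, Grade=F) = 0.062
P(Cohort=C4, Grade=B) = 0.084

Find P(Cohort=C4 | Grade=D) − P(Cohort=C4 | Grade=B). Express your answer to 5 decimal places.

-0.26010

P(Grade=D) = 0.072 + 0.017 + 0.113 = 0.202; P(Cohort=C4 | Grade=D) = 0.017/0.202 = 0.084158.
P(Grade=B) = 0.078 + 0.084 + 0.082 = 0.244; P(Cohort=C4 | Grade=B) = 0.084/0.244 = 0.344262.
Difference = -0.26010.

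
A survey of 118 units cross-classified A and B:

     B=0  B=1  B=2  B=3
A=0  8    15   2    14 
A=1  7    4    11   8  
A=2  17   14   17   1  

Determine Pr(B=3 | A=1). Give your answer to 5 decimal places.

0.26667

Total with A=1: 7 + 4 + 11 + 8 = 30.
P(B=3 | A=1) = 8/30 = 0.26667.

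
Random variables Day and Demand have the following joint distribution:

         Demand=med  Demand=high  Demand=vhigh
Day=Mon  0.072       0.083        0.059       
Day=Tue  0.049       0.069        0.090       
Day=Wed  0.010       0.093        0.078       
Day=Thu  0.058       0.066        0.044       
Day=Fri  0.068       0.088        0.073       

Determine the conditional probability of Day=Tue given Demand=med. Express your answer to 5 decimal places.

0.19066

P(Demand=med) = 0.072 + 0.049 + 0.010 + 0.058 + 0.068 = 0.257.
P(Day=Tue | Demand=med) = 0.049/0.257 = 0.19066.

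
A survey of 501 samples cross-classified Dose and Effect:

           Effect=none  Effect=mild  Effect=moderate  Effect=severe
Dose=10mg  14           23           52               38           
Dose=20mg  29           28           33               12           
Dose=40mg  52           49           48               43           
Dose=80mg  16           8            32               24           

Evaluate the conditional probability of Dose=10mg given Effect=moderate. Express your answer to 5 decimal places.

Total with Effect=moderate: 52 + 33 + 48 + 32 = 165.
P(Dose=10mg | Effect=moderate) = 52/165 = 0.31515.

0.31515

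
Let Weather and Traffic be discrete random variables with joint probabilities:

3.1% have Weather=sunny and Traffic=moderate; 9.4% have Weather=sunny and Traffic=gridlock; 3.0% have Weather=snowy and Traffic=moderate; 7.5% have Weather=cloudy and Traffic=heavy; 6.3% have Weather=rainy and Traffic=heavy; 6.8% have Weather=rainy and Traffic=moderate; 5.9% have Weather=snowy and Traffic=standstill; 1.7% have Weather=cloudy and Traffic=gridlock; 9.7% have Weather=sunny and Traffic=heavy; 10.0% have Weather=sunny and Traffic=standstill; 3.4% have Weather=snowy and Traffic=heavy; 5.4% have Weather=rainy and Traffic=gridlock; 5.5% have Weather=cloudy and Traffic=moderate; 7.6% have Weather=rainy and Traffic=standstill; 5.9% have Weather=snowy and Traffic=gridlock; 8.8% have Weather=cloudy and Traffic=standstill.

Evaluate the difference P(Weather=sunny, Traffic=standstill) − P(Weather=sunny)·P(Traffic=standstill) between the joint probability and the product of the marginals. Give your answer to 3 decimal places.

-0.004

P(Weather=sunny) = 0.031 + 0.097 + 0.094 + 0.100 = 0.322.
P(Traffic=standstill) = 0.100 + 0.088 + 0.076 + 0.059 = 0.323.
P(Weather=sunny, Traffic=standstill) − P(Weather=sunny)P(Traffic=standstill) = 0.100 − 0.322×0.323 = -0.004.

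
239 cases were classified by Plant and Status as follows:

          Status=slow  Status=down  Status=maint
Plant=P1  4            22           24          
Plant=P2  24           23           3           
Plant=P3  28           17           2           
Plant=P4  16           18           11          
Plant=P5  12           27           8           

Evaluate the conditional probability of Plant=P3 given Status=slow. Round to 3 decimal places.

0.333

Total with Status=slow: 4 + 24 + 28 + 16 + 12 = 84.
P(Plant=P3 | Status=slow) = 28/84 = 0.333.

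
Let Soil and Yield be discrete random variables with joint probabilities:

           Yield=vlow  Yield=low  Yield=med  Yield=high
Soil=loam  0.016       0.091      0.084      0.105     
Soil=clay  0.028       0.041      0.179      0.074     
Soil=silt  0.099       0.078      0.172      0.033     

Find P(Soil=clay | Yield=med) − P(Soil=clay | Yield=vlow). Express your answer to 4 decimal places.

P(Yield=med) = 0.084 + 0.179 + 0.172 = 0.435; P(Soil=clay | Yield=med) = 0.179/0.435 = 0.41149.
P(Yield=vlow) = 0.016 + 0.028 + 0.099 = 0.143; P(Soil=clay | Yield=vlow) = 0.028/0.143 = 0.19580.
Difference = 0.2157.

0.2157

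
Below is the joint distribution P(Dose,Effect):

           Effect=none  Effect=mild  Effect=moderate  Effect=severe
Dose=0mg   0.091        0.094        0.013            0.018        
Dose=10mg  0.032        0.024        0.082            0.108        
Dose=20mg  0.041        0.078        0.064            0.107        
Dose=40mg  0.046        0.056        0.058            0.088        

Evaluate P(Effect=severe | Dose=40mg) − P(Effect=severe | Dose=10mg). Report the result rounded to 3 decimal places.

P(Dose=40mg) = 0.046 + 0.056 + 0.058 + 0.088 = 0.248; P(Effect=severe | Dose=40mg) = 0.088/0.248 = 0.3548.
P(Dose=10mg) = 0.032 + 0.024 + 0.082 + 0.108 = 0.246; P(Effect=severe | Dose=10mg) = 0.108/0.246 = 0.4390.
Difference = -0.084.

-0.084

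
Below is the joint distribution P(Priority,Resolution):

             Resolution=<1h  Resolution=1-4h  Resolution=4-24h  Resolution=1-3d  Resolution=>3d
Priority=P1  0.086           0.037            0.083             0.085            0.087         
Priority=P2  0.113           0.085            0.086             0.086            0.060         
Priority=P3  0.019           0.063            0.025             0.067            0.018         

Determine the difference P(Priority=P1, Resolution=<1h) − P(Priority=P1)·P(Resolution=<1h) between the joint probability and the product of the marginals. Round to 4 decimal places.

0.0036

P(Priority=P1) = 0.086 + 0.037 + 0.083 + 0.085 + 0.087 = 0.378.
P(Resolution=<1h) = 0.086 + 0.113 + 0.019 = 0.218.
P(Priority=P1, Resolution=<1h) − P(Priority=P1)P(Resolution=<1h) = 0.086 − 0.378×0.218 = 0.0036.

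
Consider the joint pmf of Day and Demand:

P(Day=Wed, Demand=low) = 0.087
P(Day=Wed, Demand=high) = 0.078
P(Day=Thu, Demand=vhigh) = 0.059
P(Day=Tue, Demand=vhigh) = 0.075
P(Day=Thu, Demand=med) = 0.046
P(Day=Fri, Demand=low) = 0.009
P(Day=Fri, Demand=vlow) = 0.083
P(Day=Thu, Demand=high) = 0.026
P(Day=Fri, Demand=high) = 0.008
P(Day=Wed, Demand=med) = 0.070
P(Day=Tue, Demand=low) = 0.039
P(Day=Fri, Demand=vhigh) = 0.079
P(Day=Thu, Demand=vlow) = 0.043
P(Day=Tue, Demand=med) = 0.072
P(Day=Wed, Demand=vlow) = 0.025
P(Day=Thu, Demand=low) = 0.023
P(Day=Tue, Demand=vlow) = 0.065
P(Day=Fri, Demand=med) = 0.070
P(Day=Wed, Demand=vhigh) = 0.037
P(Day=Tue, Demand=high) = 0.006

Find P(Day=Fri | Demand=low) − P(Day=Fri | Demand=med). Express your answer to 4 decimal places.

P(Demand=low) = 0.039 + 0.087 + 0.023 + 0.009 = 0.158; P(Day=Fri | Demand=low) = 0.009/0.158 = 0.05696.
P(Demand=med) = 0.072 + 0.070 + 0.046 + 0.070 = 0.258; P(Day=Fri | Demand=med) = 0.070/0.258 = 0.27132.
Difference = -0.2144.

-0.2144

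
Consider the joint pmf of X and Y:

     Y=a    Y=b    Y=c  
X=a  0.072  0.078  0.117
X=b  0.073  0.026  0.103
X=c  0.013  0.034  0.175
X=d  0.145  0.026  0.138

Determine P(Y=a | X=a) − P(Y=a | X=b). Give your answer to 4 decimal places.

-0.0917

P(X=a) = 0.072 + 0.078 + 0.117 = 0.267; P(Y=a | X=a) = 0.072/0.267 = 0.26966.
P(X=b) = 0.073 + 0.026 + 0.103 = 0.202; P(Y=a | X=b) = 0.073/0.202 = 0.36139.
Difference = -0.0917.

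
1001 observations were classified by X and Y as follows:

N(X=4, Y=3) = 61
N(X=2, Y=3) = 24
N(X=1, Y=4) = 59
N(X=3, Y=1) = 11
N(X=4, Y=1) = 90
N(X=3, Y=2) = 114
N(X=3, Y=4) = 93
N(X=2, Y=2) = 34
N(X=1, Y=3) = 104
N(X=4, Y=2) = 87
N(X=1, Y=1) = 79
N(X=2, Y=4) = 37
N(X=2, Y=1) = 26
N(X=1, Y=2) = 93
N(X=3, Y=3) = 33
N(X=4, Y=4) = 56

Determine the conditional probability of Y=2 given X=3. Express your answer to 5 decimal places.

Total with X=3: 11 + 114 + 33 + 93 = 251.
P(Y=2 | X=3) = 114/251 = 0.45418.

0.45418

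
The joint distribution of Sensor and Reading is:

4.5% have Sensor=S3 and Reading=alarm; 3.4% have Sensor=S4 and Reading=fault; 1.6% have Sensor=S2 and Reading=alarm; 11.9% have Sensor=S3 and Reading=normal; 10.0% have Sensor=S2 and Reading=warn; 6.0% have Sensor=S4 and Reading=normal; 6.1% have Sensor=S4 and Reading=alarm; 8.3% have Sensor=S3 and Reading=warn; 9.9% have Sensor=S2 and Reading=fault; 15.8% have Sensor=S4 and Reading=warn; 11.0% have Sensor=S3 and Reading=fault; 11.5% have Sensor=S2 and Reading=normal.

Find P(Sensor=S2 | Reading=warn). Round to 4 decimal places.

P(Reading=warn) = 0.100 + 0.083 + 0.158 = 0.341.
P(Sensor=S2 | Reading=warn) = 0.100/0.341 = 0.2933.

0.2933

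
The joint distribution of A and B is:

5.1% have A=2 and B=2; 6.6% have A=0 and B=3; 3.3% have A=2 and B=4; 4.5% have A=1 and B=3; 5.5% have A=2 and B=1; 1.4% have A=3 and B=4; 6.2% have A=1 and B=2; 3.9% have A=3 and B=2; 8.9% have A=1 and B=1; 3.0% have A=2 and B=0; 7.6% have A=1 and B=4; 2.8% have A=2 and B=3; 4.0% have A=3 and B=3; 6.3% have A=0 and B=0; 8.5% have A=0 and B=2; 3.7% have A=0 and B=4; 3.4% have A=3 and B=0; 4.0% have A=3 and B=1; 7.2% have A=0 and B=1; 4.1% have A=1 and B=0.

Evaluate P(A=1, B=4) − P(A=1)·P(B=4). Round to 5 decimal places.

0.02592

P(A=1) = 0.041 + 0.089 + 0.062 + 0.045 + 0.076 = 0.313.
P(B=4) = 0.037 + 0.076 + 0.033 + 0.014 = 0.160.
P(A=1, B=4) − P(A=1)P(B=4) = 0.076 − 0.313×0.160 = 0.02592.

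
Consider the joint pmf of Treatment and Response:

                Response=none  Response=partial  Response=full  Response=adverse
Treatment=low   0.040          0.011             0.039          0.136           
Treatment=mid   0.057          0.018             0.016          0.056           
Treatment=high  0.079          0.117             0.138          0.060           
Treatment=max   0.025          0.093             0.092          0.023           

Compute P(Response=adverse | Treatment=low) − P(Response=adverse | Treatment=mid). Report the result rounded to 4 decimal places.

P(Treatment=low) = 0.040 + 0.011 + 0.039 + 0.136 = 0.226; P(Response=adverse | Treatment=low) = 0.136/0.226 = 0.60177.
P(Treatment=mid) = 0.057 + 0.018 + 0.016 + 0.056 = 0.147; P(Response=adverse | Treatment=mid) = 0.056/0.147 = 0.38095.
Difference = 0.2208.

0.2208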